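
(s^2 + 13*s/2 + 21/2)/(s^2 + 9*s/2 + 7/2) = (s + 3)/(s + 1)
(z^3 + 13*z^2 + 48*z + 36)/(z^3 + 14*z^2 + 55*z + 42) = (z + 6)/(z + 7)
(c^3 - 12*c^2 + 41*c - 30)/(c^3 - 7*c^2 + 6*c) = (c - 5)/c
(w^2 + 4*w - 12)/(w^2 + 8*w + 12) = (w - 2)/(w + 2)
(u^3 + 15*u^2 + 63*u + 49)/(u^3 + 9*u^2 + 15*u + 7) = (u + 7)/(u + 1)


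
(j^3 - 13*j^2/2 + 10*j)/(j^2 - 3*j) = (j^2 - 13*j/2 + 10)/(j - 3)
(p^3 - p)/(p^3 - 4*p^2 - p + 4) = p/(p - 4)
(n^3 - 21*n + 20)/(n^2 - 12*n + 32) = (n^2 + 4*n - 5)/(n - 8)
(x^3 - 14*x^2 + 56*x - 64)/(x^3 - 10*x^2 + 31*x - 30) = (x^2 - 12*x + 32)/(x^2 - 8*x + 15)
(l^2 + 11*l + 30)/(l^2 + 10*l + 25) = (l + 6)/(l + 5)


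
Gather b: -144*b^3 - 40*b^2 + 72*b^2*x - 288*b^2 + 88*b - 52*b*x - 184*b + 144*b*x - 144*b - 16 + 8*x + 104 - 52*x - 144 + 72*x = -144*b^3 + b^2*(72*x - 328) + b*(92*x - 240) + 28*x - 56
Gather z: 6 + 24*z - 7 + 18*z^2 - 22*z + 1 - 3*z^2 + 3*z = 15*z^2 + 5*z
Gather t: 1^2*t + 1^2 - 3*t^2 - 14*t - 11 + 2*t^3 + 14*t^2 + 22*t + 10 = 2*t^3 + 11*t^2 + 9*t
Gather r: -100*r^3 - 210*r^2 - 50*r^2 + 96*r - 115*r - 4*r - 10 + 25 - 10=-100*r^3 - 260*r^2 - 23*r + 5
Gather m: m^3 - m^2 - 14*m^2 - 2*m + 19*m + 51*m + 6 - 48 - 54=m^3 - 15*m^2 + 68*m - 96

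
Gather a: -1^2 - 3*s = -3*s - 1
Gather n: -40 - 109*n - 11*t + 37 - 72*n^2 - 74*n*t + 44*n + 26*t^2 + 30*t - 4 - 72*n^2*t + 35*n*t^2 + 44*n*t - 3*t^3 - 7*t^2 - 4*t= n^2*(-72*t - 72) + n*(35*t^2 - 30*t - 65) - 3*t^3 + 19*t^2 + 15*t - 7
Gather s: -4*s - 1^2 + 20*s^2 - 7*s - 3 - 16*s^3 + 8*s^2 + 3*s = -16*s^3 + 28*s^2 - 8*s - 4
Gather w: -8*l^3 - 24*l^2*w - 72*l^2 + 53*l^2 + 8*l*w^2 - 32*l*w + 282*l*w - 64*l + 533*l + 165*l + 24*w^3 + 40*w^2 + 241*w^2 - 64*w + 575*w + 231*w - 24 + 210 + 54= -8*l^3 - 19*l^2 + 634*l + 24*w^3 + w^2*(8*l + 281) + w*(-24*l^2 + 250*l + 742) + 240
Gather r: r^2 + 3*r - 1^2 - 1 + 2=r^2 + 3*r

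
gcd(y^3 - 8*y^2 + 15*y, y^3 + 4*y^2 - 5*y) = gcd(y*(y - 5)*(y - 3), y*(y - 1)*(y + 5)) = y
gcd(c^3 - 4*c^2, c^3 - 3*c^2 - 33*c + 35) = 1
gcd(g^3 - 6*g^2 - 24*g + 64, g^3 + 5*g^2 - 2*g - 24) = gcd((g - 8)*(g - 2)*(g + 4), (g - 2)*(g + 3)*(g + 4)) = g^2 + 2*g - 8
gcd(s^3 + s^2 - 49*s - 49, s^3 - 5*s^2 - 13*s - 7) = s^2 - 6*s - 7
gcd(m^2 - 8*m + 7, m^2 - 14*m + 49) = m - 7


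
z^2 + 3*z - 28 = (z - 4)*(z + 7)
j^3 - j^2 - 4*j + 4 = (j - 2)*(j - 1)*(j + 2)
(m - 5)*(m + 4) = m^2 - m - 20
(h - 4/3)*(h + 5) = h^2 + 11*h/3 - 20/3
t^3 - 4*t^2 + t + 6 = (t - 3)*(t - 2)*(t + 1)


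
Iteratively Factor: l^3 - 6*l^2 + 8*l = (l - 2)*(l^2 - 4*l) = l*(l - 2)*(l - 4)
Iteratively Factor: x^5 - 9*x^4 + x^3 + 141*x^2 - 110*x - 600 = (x - 4)*(x^4 - 5*x^3 - 19*x^2 + 65*x + 150) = (x - 4)*(x + 2)*(x^3 - 7*x^2 - 5*x + 75) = (x - 5)*(x - 4)*(x + 2)*(x^2 - 2*x - 15) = (x - 5)*(x - 4)*(x + 2)*(x + 3)*(x - 5)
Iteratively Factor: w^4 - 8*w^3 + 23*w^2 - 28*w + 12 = (w - 2)*(w^3 - 6*w^2 + 11*w - 6) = (w - 2)*(w - 1)*(w^2 - 5*w + 6) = (w - 3)*(w - 2)*(w - 1)*(w - 2)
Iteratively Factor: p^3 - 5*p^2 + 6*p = (p)*(p^2 - 5*p + 6) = p*(p - 3)*(p - 2)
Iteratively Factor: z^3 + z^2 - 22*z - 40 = (z + 2)*(z^2 - z - 20) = (z - 5)*(z + 2)*(z + 4)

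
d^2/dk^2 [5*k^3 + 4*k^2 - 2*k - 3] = 30*k + 8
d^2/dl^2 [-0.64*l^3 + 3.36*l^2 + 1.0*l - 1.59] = 6.72 - 3.84*l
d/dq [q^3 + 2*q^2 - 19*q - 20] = 3*q^2 + 4*q - 19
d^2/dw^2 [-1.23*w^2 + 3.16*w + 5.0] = -2.46000000000000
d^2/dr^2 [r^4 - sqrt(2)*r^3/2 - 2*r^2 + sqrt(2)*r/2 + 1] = 12*r^2 - 3*sqrt(2)*r - 4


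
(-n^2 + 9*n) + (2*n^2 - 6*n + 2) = n^2 + 3*n + 2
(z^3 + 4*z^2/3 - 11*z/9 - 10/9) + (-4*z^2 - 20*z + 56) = z^3 - 8*z^2/3 - 191*z/9 + 494/9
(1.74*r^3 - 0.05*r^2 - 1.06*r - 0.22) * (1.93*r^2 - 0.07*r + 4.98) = 3.3582*r^5 - 0.2183*r^4 + 6.6229*r^3 - 0.5994*r^2 - 5.2634*r - 1.0956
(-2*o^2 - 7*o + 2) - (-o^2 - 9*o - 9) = -o^2 + 2*o + 11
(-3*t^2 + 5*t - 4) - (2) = -3*t^2 + 5*t - 6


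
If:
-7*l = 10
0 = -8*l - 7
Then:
No Solution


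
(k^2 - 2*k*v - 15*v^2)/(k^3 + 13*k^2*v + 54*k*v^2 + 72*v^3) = (k - 5*v)/(k^2 + 10*k*v + 24*v^2)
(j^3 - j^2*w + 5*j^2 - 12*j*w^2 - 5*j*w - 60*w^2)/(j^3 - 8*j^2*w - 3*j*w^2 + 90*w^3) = (j^2 - 4*j*w + 5*j - 20*w)/(j^2 - 11*j*w + 30*w^2)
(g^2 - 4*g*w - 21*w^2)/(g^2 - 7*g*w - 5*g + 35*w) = (g + 3*w)/(g - 5)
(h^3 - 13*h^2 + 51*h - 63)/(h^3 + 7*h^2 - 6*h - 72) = (h^2 - 10*h + 21)/(h^2 + 10*h + 24)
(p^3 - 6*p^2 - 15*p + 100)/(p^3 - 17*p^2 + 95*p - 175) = (p + 4)/(p - 7)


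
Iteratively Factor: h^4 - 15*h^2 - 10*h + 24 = (h + 3)*(h^3 - 3*h^2 - 6*h + 8) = (h - 4)*(h + 3)*(h^2 + h - 2) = (h - 4)*(h + 2)*(h + 3)*(h - 1)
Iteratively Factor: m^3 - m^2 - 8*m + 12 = (m + 3)*(m^2 - 4*m + 4) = (m - 2)*(m + 3)*(m - 2)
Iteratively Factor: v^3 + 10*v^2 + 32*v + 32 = (v + 2)*(v^2 + 8*v + 16) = (v + 2)*(v + 4)*(v + 4)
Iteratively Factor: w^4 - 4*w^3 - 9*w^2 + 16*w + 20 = (w + 1)*(w^3 - 5*w^2 - 4*w + 20) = (w - 2)*(w + 1)*(w^2 - 3*w - 10) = (w - 2)*(w + 1)*(w + 2)*(w - 5)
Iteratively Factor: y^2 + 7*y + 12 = (y + 3)*(y + 4)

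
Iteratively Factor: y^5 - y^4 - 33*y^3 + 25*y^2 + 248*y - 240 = (y - 1)*(y^4 - 33*y^2 - 8*y + 240) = (y - 1)*(y + 4)*(y^3 - 4*y^2 - 17*y + 60) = (y - 1)*(y + 4)^2*(y^2 - 8*y + 15) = (y - 5)*(y - 1)*(y + 4)^2*(y - 3)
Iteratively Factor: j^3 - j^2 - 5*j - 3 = (j - 3)*(j^2 + 2*j + 1) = (j - 3)*(j + 1)*(j + 1)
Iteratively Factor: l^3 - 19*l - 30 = (l - 5)*(l^2 + 5*l + 6) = (l - 5)*(l + 3)*(l + 2)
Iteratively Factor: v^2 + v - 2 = (v + 2)*(v - 1)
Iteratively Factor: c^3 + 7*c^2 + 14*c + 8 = (c + 1)*(c^2 + 6*c + 8) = (c + 1)*(c + 2)*(c + 4)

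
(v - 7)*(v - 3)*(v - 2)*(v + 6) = v^4 - 6*v^3 - 31*v^2 + 204*v - 252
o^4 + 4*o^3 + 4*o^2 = o^2*(o + 2)^2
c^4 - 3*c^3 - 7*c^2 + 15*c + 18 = (c - 3)^2*(c + 1)*(c + 2)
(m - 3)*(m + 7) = m^2 + 4*m - 21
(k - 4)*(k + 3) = k^2 - k - 12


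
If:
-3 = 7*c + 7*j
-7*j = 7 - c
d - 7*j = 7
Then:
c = 1/2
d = 1/2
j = -13/14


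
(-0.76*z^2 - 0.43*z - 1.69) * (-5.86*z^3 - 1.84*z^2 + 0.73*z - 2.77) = 4.4536*z^5 + 3.9182*z^4 + 10.1398*z^3 + 4.9009*z^2 - 0.0426*z + 4.6813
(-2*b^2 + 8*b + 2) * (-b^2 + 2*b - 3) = 2*b^4 - 12*b^3 + 20*b^2 - 20*b - 6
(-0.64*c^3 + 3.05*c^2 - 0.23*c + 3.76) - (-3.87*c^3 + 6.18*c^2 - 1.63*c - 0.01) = 3.23*c^3 - 3.13*c^2 + 1.4*c + 3.77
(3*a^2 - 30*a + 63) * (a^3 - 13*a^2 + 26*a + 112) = 3*a^5 - 69*a^4 + 531*a^3 - 1263*a^2 - 1722*a + 7056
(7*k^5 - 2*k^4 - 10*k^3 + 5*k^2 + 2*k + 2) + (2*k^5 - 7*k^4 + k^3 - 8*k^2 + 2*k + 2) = 9*k^5 - 9*k^4 - 9*k^3 - 3*k^2 + 4*k + 4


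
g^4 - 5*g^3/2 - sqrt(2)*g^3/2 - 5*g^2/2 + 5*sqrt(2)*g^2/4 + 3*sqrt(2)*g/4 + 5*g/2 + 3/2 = (g - 3)*(g + 1/2)*(g - sqrt(2))*(g + sqrt(2)/2)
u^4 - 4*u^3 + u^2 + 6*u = u*(u - 3)*(u - 2)*(u + 1)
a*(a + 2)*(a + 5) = a^3 + 7*a^2 + 10*a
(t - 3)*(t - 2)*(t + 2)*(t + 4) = t^4 + t^3 - 16*t^2 - 4*t + 48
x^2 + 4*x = x*(x + 4)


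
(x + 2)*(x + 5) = x^2 + 7*x + 10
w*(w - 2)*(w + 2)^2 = w^4 + 2*w^3 - 4*w^2 - 8*w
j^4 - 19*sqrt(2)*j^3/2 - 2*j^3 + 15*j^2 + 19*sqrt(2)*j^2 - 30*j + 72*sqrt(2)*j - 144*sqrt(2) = (j - 2)*(j - 8*sqrt(2))*(j - 3*sqrt(2))*(j + 3*sqrt(2)/2)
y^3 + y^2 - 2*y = y*(y - 1)*(y + 2)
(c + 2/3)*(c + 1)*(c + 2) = c^3 + 11*c^2/3 + 4*c + 4/3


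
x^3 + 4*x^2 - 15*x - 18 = (x - 3)*(x + 1)*(x + 6)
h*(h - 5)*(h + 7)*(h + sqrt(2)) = h^4 + sqrt(2)*h^3 + 2*h^3 - 35*h^2 + 2*sqrt(2)*h^2 - 35*sqrt(2)*h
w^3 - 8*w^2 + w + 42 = (w - 7)*(w - 3)*(w + 2)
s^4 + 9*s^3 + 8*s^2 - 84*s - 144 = (s - 3)*(s + 2)*(s + 4)*(s + 6)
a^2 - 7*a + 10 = (a - 5)*(a - 2)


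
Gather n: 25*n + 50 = 25*n + 50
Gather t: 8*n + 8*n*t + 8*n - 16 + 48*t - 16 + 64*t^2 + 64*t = 16*n + 64*t^2 + t*(8*n + 112) - 32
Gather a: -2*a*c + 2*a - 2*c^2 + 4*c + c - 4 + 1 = a*(2 - 2*c) - 2*c^2 + 5*c - 3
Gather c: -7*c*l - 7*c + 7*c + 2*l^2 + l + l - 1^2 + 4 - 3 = -7*c*l + 2*l^2 + 2*l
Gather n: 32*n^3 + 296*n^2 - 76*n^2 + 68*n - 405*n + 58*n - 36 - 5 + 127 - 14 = 32*n^3 + 220*n^2 - 279*n + 72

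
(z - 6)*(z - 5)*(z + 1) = z^3 - 10*z^2 + 19*z + 30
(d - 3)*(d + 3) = d^2 - 9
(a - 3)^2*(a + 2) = a^3 - 4*a^2 - 3*a + 18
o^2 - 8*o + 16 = (o - 4)^2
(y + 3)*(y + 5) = y^2 + 8*y + 15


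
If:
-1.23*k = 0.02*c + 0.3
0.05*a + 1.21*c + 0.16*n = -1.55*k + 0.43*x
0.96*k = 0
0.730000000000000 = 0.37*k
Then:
No Solution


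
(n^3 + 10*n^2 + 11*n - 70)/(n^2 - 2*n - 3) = (-n^3 - 10*n^2 - 11*n + 70)/(-n^2 + 2*n + 3)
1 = 1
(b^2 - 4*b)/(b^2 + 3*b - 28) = b/(b + 7)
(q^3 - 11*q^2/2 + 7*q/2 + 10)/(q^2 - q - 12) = (2*q^2 - 3*q - 5)/(2*(q + 3))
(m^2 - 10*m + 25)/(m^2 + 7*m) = (m^2 - 10*m + 25)/(m*(m + 7))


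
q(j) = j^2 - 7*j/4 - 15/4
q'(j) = 2*j - 7/4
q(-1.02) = -0.92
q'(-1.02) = -3.79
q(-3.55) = 15.06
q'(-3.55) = -8.85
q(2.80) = -0.81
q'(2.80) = 3.85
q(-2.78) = 8.84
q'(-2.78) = -7.31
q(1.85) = -3.56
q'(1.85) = 1.95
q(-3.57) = 15.24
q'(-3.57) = -8.89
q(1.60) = -3.99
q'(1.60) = 1.45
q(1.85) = -3.56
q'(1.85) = 1.95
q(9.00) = 61.50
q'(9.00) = 16.25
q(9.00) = 61.50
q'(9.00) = 16.25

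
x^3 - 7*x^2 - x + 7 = (x - 7)*(x - 1)*(x + 1)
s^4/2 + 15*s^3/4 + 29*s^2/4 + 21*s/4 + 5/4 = (s/2 + 1/2)*(s + 1/2)*(s + 1)*(s + 5)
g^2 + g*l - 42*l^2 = (g - 6*l)*(g + 7*l)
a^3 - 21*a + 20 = (a - 4)*(a - 1)*(a + 5)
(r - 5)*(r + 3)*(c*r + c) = c*r^3 - c*r^2 - 17*c*r - 15*c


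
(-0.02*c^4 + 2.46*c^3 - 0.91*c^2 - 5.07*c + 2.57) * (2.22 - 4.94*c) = 0.0988*c^5 - 12.1968*c^4 + 9.9566*c^3 + 23.0256*c^2 - 23.9512*c + 5.7054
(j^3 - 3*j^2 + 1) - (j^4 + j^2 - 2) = -j^4 + j^3 - 4*j^2 + 3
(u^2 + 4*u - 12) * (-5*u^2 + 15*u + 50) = -5*u^4 - 5*u^3 + 170*u^2 + 20*u - 600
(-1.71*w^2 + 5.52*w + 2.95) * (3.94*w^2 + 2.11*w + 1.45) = -6.7374*w^4 + 18.1407*w^3 + 20.7907*w^2 + 14.2285*w + 4.2775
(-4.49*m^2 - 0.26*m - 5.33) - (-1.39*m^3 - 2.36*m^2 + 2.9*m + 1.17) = 1.39*m^3 - 2.13*m^2 - 3.16*m - 6.5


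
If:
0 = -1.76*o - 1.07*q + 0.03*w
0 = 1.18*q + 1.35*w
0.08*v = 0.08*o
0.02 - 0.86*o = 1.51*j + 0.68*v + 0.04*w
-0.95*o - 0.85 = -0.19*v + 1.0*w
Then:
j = 0.43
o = -0.39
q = 0.63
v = -0.39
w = -0.55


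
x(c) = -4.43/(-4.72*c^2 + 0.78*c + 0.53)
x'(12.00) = -0.00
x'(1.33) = -1.13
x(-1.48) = 0.40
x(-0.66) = 2.17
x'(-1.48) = 0.54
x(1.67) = 0.39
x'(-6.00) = 0.01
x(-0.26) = -545.03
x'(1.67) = -0.52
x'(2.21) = -0.21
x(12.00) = 0.01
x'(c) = -4.43*(9.44*c - 0.78)/(-4.72*c^2 + 0.78*c + 0.53)^2 = (3.4554 - 41.8192*c)/(-4.72*c^2 + 0.78*c + 0.53)^2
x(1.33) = 0.65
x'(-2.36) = 0.13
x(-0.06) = -9.50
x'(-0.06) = 27.44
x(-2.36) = 0.16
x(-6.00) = 0.03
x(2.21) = 0.21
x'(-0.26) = 216885.27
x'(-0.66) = 7.46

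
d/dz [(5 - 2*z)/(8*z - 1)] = -38/(8*z - 1)^2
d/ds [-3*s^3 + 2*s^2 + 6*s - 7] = -9*s^2 + 4*s + 6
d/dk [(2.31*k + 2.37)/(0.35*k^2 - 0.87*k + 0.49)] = (-0.8085*k^2 - 1.659*k + 3.1938)/(0.1225*k^4 - 0.609*k^3 + 1.0999*k^2 - 0.8526*k + 0.2401)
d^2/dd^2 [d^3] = 6*d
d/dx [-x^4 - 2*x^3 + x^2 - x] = -4*x^3 - 6*x^2 + 2*x - 1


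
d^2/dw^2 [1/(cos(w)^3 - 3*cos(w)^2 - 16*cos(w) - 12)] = ((-61*cos(w) - 24*cos(2*w) + 9*cos(3*w))*(-cos(w)^3 + 3*cos(w)^2 + 16*cos(w) + 12)/4 - 2*(-3*cos(w)^2 + 6*cos(w) + 16)^2*sin(w)^2)/(-cos(w)^3 + 3*cos(w)^2 + 16*cos(w) + 12)^3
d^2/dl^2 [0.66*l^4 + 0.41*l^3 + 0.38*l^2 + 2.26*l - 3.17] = 7.92*l^2 + 2.46*l + 0.76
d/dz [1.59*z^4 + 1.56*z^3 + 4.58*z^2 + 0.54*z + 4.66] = 6.36*z^3 + 4.68*z^2 + 9.16*z + 0.54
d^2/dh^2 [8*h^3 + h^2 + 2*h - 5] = 48*h + 2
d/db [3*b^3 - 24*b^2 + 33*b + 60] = 9*b^2 - 48*b + 33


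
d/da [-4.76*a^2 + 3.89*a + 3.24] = 3.89 - 9.52*a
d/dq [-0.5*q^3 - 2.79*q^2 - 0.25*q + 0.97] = -1.5*q^2 - 5.58*q - 0.25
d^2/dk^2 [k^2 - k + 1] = 2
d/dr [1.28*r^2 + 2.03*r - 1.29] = 2.56*r + 2.03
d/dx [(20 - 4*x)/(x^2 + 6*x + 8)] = 4*(-x^2 - 6*x + 2*(x - 5)*(x + 3) - 8)/(x^2 + 6*x + 8)^2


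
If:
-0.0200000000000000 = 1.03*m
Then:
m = -0.02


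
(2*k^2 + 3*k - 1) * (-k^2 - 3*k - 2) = -2*k^4 - 9*k^3 - 12*k^2 - 3*k + 2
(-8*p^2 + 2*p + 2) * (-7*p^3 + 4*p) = 56*p^5 - 14*p^4 - 46*p^3 + 8*p^2 + 8*p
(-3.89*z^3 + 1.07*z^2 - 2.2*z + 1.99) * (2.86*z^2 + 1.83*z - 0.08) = -11.1254*z^5 - 4.0585*z^4 - 4.0227*z^3 + 1.5798*z^2 + 3.8177*z - 0.1592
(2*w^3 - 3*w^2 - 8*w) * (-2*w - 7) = -4*w^4 - 8*w^3 + 37*w^2 + 56*w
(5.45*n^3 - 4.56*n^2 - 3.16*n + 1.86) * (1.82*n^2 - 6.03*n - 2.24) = 9.919*n^5 - 41.1627*n^4 + 9.5376*n^3 + 32.6544*n^2 - 4.1374*n - 4.1664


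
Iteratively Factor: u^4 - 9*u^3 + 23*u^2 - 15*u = (u)*(u^3 - 9*u^2 + 23*u - 15) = u*(u - 5)*(u^2 - 4*u + 3) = u*(u - 5)*(u - 3)*(u - 1)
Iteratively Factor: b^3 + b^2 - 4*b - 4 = (b + 2)*(b^2 - b - 2) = (b - 2)*(b + 2)*(b + 1)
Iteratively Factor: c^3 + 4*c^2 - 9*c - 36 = (c + 3)*(c^2 + c - 12) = (c - 3)*(c + 3)*(c + 4)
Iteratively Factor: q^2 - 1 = (q + 1)*(q - 1)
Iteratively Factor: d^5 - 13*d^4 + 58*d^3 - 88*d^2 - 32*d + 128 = (d - 4)*(d^4 - 9*d^3 + 22*d^2 - 32) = (d - 4)*(d + 1)*(d^3 - 10*d^2 + 32*d - 32) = (d - 4)*(d - 2)*(d + 1)*(d^2 - 8*d + 16) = (d - 4)^2*(d - 2)*(d + 1)*(d - 4)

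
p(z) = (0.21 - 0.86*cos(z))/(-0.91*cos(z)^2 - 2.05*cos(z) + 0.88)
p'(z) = (0.21 - 0.86*cos(z))*(-1.82*sin(z)*cos(z) - 2.05*sin(z))/(-0.91*cos(z)^2 - 2.05*cos(z) + 0.88)^2 + 0.86*sin(z)/(-0.91*cos(z)^2 - 2.05*cos(z) + 0.88)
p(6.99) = 0.37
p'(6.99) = 0.22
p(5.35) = 0.46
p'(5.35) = -0.69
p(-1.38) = 0.10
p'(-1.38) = -1.32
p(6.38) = 0.31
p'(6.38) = 0.02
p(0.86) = 0.42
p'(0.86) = 0.44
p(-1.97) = 0.35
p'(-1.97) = -0.23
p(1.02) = 0.54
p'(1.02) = 1.48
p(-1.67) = 0.27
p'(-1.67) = -0.32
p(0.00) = 0.31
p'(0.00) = 0.00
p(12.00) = 0.34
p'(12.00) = -0.13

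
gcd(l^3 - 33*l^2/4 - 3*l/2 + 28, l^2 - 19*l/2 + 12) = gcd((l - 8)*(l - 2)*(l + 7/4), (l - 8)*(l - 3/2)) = l - 8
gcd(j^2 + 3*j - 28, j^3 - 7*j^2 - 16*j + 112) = j - 4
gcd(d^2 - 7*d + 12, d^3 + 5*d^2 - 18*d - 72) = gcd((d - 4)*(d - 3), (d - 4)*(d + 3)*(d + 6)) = d - 4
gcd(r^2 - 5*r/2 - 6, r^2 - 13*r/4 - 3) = r - 4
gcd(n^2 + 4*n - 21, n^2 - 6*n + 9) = n - 3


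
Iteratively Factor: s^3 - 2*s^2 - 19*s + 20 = (s - 1)*(s^2 - s - 20) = (s - 1)*(s + 4)*(s - 5)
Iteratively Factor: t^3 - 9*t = (t + 3)*(t^2 - 3*t) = t*(t + 3)*(t - 3)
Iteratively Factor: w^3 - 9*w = (w + 3)*(w^2 - 3*w) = (w - 3)*(w + 3)*(w)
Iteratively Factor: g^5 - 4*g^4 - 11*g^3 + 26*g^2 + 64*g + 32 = (g + 1)*(g^4 - 5*g^3 - 6*g^2 + 32*g + 32) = (g - 4)*(g + 1)*(g^3 - g^2 - 10*g - 8) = (g - 4)*(g + 1)*(g + 2)*(g^2 - 3*g - 4) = (g - 4)*(g + 1)^2*(g + 2)*(g - 4)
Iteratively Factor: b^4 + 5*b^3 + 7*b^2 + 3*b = (b)*(b^3 + 5*b^2 + 7*b + 3) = b*(b + 1)*(b^2 + 4*b + 3) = b*(b + 1)^2*(b + 3)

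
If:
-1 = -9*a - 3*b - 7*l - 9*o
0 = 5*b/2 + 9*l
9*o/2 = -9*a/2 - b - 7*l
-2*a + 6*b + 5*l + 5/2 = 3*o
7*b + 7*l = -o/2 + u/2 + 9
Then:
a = -1225/318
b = 18/53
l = -5/53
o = 3743/954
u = -10153/954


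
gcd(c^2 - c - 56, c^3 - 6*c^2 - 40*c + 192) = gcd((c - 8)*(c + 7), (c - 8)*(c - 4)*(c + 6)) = c - 8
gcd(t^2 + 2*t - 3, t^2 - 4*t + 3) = t - 1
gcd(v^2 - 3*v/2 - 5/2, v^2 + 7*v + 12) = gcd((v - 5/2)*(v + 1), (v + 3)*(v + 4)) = 1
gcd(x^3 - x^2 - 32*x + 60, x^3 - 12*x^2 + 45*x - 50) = x^2 - 7*x + 10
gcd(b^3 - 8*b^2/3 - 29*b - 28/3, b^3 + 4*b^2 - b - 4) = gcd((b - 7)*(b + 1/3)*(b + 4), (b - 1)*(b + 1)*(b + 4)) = b + 4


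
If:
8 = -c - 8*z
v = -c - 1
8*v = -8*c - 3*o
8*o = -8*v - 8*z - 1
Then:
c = 19/27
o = 8/3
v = -46/27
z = -235/216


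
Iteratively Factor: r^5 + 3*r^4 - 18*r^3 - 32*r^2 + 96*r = (r - 3)*(r^4 + 6*r^3 - 32*r) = (r - 3)*(r + 4)*(r^3 + 2*r^2 - 8*r) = (r - 3)*(r - 2)*(r + 4)*(r^2 + 4*r) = r*(r - 3)*(r - 2)*(r + 4)*(r + 4)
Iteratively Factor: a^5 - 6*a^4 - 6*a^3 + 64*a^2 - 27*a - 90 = (a + 1)*(a^4 - 7*a^3 + a^2 + 63*a - 90) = (a - 2)*(a + 1)*(a^3 - 5*a^2 - 9*a + 45) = (a - 3)*(a - 2)*(a + 1)*(a^2 - 2*a - 15) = (a - 3)*(a - 2)*(a + 1)*(a + 3)*(a - 5)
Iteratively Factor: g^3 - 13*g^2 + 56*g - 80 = (g - 4)*(g^2 - 9*g + 20) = (g - 5)*(g - 4)*(g - 4)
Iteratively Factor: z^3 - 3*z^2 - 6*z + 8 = (z + 2)*(z^2 - 5*z + 4) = (z - 4)*(z + 2)*(z - 1)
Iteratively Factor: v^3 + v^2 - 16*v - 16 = (v + 4)*(v^2 - 3*v - 4) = (v - 4)*(v + 4)*(v + 1)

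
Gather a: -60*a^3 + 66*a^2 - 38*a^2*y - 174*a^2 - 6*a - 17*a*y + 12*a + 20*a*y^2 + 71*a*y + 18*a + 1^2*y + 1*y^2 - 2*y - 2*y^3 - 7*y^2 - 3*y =-60*a^3 + a^2*(-38*y - 108) + a*(20*y^2 + 54*y + 24) - 2*y^3 - 6*y^2 - 4*y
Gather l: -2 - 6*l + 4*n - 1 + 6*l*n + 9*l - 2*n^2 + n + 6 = l*(6*n + 3) - 2*n^2 + 5*n + 3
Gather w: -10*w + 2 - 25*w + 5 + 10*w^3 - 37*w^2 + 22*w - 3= 10*w^3 - 37*w^2 - 13*w + 4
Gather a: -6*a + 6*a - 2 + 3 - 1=0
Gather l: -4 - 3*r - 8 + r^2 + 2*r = r^2 - r - 12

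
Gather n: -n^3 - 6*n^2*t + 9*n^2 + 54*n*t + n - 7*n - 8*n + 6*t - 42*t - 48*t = -n^3 + n^2*(9 - 6*t) + n*(54*t - 14) - 84*t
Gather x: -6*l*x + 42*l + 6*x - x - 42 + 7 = 42*l + x*(5 - 6*l) - 35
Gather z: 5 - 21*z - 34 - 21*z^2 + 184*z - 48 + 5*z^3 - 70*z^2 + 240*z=5*z^3 - 91*z^2 + 403*z - 77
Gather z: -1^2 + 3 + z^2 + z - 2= z^2 + z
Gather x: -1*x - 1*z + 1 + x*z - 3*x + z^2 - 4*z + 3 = x*(z - 4) + z^2 - 5*z + 4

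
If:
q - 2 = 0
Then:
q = 2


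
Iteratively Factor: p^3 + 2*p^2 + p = (p + 1)*(p^2 + p) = p*(p + 1)*(p + 1)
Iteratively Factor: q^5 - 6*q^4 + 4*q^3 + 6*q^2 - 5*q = (q)*(q^4 - 6*q^3 + 4*q^2 + 6*q - 5) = q*(q - 1)*(q^3 - 5*q^2 - q + 5) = q*(q - 1)^2*(q^2 - 4*q - 5) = q*(q - 1)^2*(q + 1)*(q - 5)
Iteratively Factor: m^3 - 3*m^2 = (m)*(m^2 - 3*m) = m*(m - 3)*(m)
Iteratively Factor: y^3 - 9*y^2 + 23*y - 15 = (y - 3)*(y^2 - 6*y + 5) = (y - 5)*(y - 3)*(y - 1)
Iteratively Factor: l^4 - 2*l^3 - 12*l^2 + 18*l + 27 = (l - 3)*(l^3 + l^2 - 9*l - 9) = (l - 3)*(l + 1)*(l^2 - 9) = (l - 3)*(l + 1)*(l + 3)*(l - 3)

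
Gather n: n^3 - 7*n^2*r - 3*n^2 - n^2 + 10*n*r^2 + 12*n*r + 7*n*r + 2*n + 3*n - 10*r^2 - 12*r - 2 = n^3 + n^2*(-7*r - 4) + n*(10*r^2 + 19*r + 5) - 10*r^2 - 12*r - 2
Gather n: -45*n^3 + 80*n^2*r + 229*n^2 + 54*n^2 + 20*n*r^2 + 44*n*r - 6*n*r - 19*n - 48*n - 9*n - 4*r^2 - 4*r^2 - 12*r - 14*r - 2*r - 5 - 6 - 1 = -45*n^3 + n^2*(80*r + 283) + n*(20*r^2 + 38*r - 76) - 8*r^2 - 28*r - 12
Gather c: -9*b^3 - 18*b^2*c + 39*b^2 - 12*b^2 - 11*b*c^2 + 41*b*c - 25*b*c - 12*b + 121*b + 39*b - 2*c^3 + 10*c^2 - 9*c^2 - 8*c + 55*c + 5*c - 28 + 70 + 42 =-9*b^3 + 27*b^2 + 148*b - 2*c^3 + c^2*(1 - 11*b) + c*(-18*b^2 + 16*b + 52) + 84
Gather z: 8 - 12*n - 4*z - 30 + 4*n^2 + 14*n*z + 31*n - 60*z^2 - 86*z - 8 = 4*n^2 + 19*n - 60*z^2 + z*(14*n - 90) - 30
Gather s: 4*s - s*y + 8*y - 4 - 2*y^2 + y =s*(4 - y) - 2*y^2 + 9*y - 4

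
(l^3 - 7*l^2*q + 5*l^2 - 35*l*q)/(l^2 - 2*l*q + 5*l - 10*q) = l*(-l + 7*q)/(-l + 2*q)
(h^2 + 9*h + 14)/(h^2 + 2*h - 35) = (h + 2)/(h - 5)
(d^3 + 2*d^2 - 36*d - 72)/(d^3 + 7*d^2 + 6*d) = (d^2 - 4*d - 12)/(d*(d + 1))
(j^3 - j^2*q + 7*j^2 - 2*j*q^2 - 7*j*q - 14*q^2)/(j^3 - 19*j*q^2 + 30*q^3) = (-j^2 - j*q - 7*j - 7*q)/(-j^2 - 2*j*q + 15*q^2)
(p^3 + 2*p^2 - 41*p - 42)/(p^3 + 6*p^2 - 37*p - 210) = (p + 1)/(p + 5)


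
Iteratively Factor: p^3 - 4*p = (p + 2)*(p^2 - 2*p) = p*(p + 2)*(p - 2)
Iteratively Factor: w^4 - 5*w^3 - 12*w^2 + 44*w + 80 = (w + 2)*(w^3 - 7*w^2 + 2*w + 40) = (w - 5)*(w + 2)*(w^2 - 2*w - 8) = (w - 5)*(w + 2)^2*(w - 4)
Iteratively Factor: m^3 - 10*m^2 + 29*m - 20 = (m - 4)*(m^2 - 6*m + 5) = (m - 5)*(m - 4)*(m - 1)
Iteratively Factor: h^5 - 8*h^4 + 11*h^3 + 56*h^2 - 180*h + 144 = (h - 3)*(h^4 - 5*h^3 - 4*h^2 + 44*h - 48) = (h - 4)*(h - 3)*(h^3 - h^2 - 8*h + 12) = (h - 4)*(h - 3)*(h + 3)*(h^2 - 4*h + 4) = (h - 4)*(h - 3)*(h - 2)*(h + 3)*(h - 2)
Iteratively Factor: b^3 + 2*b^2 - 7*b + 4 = (b + 4)*(b^2 - 2*b + 1) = (b - 1)*(b + 4)*(b - 1)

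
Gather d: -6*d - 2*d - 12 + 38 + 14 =40 - 8*d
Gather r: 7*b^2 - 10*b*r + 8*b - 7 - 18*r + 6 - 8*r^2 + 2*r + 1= 7*b^2 + 8*b - 8*r^2 + r*(-10*b - 16)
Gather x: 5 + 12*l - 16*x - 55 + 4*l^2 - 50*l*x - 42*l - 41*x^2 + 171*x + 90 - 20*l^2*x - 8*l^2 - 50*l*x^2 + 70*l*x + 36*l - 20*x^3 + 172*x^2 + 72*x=-4*l^2 + 6*l - 20*x^3 + x^2*(131 - 50*l) + x*(-20*l^2 + 20*l + 227) + 40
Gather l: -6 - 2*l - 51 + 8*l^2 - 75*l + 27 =8*l^2 - 77*l - 30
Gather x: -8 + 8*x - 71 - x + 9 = 7*x - 70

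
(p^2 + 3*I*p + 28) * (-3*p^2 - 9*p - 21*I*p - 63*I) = -3*p^4 - 9*p^3 - 30*I*p^3 - 21*p^2 - 90*I*p^2 - 63*p - 588*I*p - 1764*I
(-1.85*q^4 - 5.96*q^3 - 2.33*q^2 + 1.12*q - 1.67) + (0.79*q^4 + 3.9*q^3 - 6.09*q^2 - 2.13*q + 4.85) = -1.06*q^4 - 2.06*q^3 - 8.42*q^2 - 1.01*q + 3.18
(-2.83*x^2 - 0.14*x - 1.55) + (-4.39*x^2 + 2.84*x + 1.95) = -7.22*x^2 + 2.7*x + 0.4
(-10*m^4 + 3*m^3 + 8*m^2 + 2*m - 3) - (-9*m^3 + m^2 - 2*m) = -10*m^4 + 12*m^3 + 7*m^2 + 4*m - 3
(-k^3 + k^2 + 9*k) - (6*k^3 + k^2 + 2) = -7*k^3 + 9*k - 2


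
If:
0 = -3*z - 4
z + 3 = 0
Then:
No Solution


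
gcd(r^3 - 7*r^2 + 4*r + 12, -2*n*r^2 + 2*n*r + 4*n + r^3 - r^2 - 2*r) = r^2 - r - 2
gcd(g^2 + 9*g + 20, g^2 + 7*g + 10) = g + 5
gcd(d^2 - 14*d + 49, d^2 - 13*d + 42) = d - 7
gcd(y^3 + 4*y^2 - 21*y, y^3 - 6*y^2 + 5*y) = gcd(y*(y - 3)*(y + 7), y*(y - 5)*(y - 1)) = y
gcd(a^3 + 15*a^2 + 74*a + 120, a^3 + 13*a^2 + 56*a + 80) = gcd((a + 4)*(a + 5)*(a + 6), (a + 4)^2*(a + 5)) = a^2 + 9*a + 20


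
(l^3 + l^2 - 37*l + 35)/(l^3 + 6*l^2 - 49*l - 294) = (l^2 - 6*l + 5)/(l^2 - l - 42)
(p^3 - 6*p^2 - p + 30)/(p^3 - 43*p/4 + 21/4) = 4*(p^2 - 3*p - 10)/(4*p^2 + 12*p - 7)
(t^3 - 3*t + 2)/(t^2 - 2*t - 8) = (t^2 - 2*t + 1)/(t - 4)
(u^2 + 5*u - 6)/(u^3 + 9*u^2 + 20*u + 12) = (u - 1)/(u^2 + 3*u + 2)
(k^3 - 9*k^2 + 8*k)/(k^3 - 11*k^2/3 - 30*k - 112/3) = 3*k*(k - 1)/(3*k^2 + 13*k + 14)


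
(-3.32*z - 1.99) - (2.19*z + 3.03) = -5.51*z - 5.02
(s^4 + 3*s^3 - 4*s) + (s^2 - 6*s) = s^4 + 3*s^3 + s^2 - 10*s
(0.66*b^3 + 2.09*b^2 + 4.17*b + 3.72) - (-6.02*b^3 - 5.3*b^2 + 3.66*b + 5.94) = 6.68*b^3 + 7.39*b^2 + 0.51*b - 2.22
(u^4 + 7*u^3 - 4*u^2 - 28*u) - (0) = u^4 + 7*u^3 - 4*u^2 - 28*u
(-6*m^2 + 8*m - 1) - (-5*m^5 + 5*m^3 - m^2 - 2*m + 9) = 5*m^5 - 5*m^3 - 5*m^2 + 10*m - 10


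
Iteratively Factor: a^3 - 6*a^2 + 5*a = (a)*(a^2 - 6*a + 5) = a*(a - 5)*(a - 1)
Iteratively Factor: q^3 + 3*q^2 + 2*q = (q + 2)*(q^2 + q) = (q + 1)*(q + 2)*(q)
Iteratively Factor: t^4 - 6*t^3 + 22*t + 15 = (t + 1)*(t^3 - 7*t^2 + 7*t + 15) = (t + 1)^2*(t^2 - 8*t + 15) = (t - 3)*(t + 1)^2*(t - 5)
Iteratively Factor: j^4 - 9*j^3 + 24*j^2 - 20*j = (j)*(j^3 - 9*j^2 + 24*j - 20) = j*(j - 2)*(j^2 - 7*j + 10) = j*(j - 2)^2*(j - 5)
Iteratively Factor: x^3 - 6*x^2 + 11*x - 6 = (x - 3)*(x^2 - 3*x + 2) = (x - 3)*(x - 1)*(x - 2)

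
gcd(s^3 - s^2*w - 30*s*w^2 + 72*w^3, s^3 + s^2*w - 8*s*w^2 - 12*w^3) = s - 3*w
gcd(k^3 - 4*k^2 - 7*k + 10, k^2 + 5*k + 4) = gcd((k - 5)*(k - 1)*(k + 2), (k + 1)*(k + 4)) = 1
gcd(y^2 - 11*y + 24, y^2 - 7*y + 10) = 1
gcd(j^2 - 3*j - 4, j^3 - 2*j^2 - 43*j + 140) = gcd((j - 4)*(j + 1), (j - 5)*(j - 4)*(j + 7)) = j - 4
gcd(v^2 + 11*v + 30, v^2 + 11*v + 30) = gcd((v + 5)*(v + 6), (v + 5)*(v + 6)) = v^2 + 11*v + 30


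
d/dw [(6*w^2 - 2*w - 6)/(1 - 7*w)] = 2*(-21*w^2 + 6*w - 22)/(49*w^2 - 14*w + 1)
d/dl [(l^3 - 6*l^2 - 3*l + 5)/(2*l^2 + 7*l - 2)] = (2*l^4 + 14*l^3 - 42*l^2 + 4*l - 29)/(4*l^4 + 28*l^3 + 41*l^2 - 28*l + 4)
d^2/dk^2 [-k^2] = -2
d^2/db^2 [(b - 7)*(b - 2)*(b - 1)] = 6*b - 20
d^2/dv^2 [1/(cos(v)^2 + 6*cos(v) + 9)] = 2*(3*cos(v) - cos(2*v) + 2)/(cos(v) + 3)^4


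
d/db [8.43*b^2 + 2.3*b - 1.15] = 16.86*b + 2.3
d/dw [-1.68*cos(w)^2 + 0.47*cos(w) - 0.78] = (3.36*cos(w) - 0.47)*sin(w)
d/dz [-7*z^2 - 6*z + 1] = -14*z - 6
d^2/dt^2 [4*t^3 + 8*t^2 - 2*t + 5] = 24*t + 16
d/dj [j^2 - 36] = 2*j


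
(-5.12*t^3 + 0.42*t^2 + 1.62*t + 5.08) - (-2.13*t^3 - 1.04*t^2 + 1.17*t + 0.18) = -2.99*t^3 + 1.46*t^2 + 0.45*t + 4.9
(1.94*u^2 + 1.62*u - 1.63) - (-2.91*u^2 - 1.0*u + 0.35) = 4.85*u^2 + 2.62*u - 1.98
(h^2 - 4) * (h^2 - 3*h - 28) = h^4 - 3*h^3 - 32*h^2 + 12*h + 112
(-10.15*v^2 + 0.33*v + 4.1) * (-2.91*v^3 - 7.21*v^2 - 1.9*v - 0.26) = 29.5365*v^5 + 72.2212*v^4 + 4.9747*v^3 - 27.549*v^2 - 7.8758*v - 1.066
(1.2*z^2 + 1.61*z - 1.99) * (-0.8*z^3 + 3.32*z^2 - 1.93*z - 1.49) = -0.96*z^5 + 2.696*z^4 + 4.6212*z^3 - 11.5021*z^2 + 1.4418*z + 2.9651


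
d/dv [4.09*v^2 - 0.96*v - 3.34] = 8.18*v - 0.96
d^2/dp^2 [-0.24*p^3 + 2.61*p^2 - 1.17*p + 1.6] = 5.22 - 1.44*p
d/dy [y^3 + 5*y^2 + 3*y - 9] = 3*y^2 + 10*y + 3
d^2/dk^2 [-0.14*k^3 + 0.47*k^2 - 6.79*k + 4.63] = 0.94 - 0.84*k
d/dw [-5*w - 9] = -5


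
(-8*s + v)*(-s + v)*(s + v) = 8*s^3 - s^2*v - 8*s*v^2 + v^3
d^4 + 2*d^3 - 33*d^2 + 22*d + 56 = (d - 4)*(d - 2)*(d + 1)*(d + 7)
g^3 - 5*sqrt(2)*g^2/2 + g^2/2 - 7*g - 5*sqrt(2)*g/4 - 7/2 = (g + 1/2)*(g - 7*sqrt(2)/2)*(g + sqrt(2))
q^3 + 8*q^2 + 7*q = q*(q + 1)*(q + 7)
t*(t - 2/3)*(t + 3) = t^3 + 7*t^2/3 - 2*t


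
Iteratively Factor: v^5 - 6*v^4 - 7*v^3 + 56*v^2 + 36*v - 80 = (v + 2)*(v^4 - 8*v^3 + 9*v^2 + 38*v - 40) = (v - 4)*(v + 2)*(v^3 - 4*v^2 - 7*v + 10) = (v - 5)*(v - 4)*(v + 2)*(v^2 + v - 2) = (v - 5)*(v - 4)*(v + 2)^2*(v - 1)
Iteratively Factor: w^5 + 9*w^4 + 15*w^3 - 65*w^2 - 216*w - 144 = (w + 4)*(w^4 + 5*w^3 - 5*w^2 - 45*w - 36) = (w - 3)*(w + 4)*(w^3 + 8*w^2 + 19*w + 12) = (w - 3)*(w + 1)*(w + 4)*(w^2 + 7*w + 12) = (w - 3)*(w + 1)*(w + 3)*(w + 4)*(w + 4)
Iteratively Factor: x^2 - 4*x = (x - 4)*(x)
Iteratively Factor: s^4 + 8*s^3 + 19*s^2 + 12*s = (s)*(s^3 + 8*s^2 + 19*s + 12) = s*(s + 4)*(s^2 + 4*s + 3) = s*(s + 3)*(s + 4)*(s + 1)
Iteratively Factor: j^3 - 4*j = (j - 2)*(j^2 + 2*j) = j*(j - 2)*(j + 2)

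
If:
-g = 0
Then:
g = 0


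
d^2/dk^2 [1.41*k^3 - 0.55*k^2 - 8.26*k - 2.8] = 8.46*k - 1.1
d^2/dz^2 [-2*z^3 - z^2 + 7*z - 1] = -12*z - 2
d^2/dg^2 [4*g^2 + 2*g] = 8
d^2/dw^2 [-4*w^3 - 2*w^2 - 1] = -24*w - 4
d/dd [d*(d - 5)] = 2*d - 5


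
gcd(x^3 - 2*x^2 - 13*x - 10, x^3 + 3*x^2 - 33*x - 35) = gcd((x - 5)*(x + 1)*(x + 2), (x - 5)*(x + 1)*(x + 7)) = x^2 - 4*x - 5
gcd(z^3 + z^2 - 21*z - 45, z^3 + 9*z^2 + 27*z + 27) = z^2 + 6*z + 9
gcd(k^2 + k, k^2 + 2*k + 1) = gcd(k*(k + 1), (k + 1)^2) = k + 1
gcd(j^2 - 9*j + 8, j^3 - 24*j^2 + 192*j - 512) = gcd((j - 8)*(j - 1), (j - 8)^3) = j - 8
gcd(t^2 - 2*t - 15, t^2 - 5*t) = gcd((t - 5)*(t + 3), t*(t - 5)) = t - 5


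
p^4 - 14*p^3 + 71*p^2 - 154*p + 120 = (p - 5)*(p - 4)*(p - 3)*(p - 2)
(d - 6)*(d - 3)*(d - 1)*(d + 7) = d^4 - 3*d^3 - 43*d^2 + 171*d - 126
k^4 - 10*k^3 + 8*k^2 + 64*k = k*(k - 8)*(k - 4)*(k + 2)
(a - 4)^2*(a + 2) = a^3 - 6*a^2 + 32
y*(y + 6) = y^2 + 6*y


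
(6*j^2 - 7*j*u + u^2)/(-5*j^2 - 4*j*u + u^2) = (-6*j^2 + 7*j*u - u^2)/(5*j^2 + 4*j*u - u^2)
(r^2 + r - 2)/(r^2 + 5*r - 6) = (r + 2)/(r + 6)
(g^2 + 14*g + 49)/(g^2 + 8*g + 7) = (g + 7)/(g + 1)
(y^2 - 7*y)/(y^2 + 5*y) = (y - 7)/(y + 5)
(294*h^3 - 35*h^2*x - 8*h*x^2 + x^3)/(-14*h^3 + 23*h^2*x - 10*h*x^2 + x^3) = (-42*h^2 - h*x + x^2)/(2*h^2 - 3*h*x + x^2)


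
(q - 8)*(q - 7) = q^2 - 15*q + 56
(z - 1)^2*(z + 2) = z^3 - 3*z + 2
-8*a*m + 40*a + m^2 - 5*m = (-8*a + m)*(m - 5)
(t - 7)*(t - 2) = t^2 - 9*t + 14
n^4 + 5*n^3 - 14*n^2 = n^2*(n - 2)*(n + 7)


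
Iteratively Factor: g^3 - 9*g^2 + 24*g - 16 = (g - 4)*(g^2 - 5*g + 4) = (g - 4)*(g - 1)*(g - 4)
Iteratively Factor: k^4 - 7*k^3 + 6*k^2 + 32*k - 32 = (k + 2)*(k^3 - 9*k^2 + 24*k - 16) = (k - 4)*(k + 2)*(k^2 - 5*k + 4) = (k - 4)*(k - 1)*(k + 2)*(k - 4)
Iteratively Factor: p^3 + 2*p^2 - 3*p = (p - 1)*(p^2 + 3*p) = p*(p - 1)*(p + 3)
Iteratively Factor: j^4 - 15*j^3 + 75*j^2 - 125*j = (j - 5)*(j^3 - 10*j^2 + 25*j) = (j - 5)^2*(j^2 - 5*j) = (j - 5)^3*(j)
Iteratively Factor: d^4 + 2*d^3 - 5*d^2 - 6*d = (d)*(d^3 + 2*d^2 - 5*d - 6) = d*(d + 1)*(d^2 + d - 6) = d*(d - 2)*(d + 1)*(d + 3)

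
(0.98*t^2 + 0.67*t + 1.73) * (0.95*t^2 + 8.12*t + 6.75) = 0.931*t^4 + 8.5941*t^3 + 13.6989*t^2 + 18.5701*t + 11.6775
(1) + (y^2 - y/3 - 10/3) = y^2 - y/3 - 7/3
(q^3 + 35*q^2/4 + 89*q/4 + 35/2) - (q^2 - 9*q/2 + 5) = q^3 + 31*q^2/4 + 107*q/4 + 25/2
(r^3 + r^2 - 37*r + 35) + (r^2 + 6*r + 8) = r^3 + 2*r^2 - 31*r + 43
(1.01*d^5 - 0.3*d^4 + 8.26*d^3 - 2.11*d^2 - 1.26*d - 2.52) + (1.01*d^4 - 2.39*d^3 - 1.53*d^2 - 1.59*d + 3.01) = 1.01*d^5 + 0.71*d^4 + 5.87*d^3 - 3.64*d^2 - 2.85*d + 0.49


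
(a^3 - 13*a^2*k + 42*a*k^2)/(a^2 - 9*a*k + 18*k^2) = a*(a - 7*k)/(a - 3*k)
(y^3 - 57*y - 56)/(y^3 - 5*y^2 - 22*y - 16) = (y + 7)/(y + 2)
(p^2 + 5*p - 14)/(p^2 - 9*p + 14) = (p + 7)/(p - 7)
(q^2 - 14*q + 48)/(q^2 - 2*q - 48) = (q - 6)/(q + 6)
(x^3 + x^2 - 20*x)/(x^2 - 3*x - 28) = x*(-x^2 - x + 20)/(-x^2 + 3*x + 28)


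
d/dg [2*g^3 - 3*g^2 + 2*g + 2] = 6*g^2 - 6*g + 2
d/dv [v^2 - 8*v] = 2*v - 8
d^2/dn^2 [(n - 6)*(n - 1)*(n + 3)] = 6*n - 8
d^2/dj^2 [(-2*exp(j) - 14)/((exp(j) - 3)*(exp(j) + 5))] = 2*(-exp(4*j) - 26*exp(3*j) - 132*exp(2*j) - 478*exp(j) - 435)*exp(j)/(exp(6*j) + 6*exp(5*j) - 33*exp(4*j) - 172*exp(3*j) + 495*exp(2*j) + 1350*exp(j) - 3375)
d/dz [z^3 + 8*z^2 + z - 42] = 3*z^2 + 16*z + 1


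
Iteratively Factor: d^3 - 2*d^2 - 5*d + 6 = (d + 2)*(d^2 - 4*d + 3) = (d - 3)*(d + 2)*(d - 1)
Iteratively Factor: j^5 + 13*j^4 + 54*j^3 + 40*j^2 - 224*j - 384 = (j + 4)*(j^4 + 9*j^3 + 18*j^2 - 32*j - 96) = (j + 4)^2*(j^3 + 5*j^2 - 2*j - 24) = (j + 3)*(j + 4)^2*(j^2 + 2*j - 8) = (j + 3)*(j + 4)^3*(j - 2)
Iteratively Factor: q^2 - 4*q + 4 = (q - 2)*(q - 2)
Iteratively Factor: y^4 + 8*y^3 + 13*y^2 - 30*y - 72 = (y - 2)*(y^3 + 10*y^2 + 33*y + 36) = (y - 2)*(y + 3)*(y^2 + 7*y + 12) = (y - 2)*(y + 3)^2*(y + 4)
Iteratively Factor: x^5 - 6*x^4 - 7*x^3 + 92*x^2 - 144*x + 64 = (x + 4)*(x^4 - 10*x^3 + 33*x^2 - 40*x + 16) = (x - 4)*(x + 4)*(x^3 - 6*x^2 + 9*x - 4) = (x - 4)^2*(x + 4)*(x^2 - 2*x + 1) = (x - 4)^2*(x - 1)*(x + 4)*(x - 1)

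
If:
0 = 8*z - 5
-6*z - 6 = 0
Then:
No Solution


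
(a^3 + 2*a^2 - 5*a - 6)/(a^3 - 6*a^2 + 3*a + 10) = (a + 3)/(a - 5)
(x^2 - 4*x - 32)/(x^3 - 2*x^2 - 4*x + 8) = (x^2 - 4*x - 32)/(x^3 - 2*x^2 - 4*x + 8)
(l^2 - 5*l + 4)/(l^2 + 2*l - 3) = (l - 4)/(l + 3)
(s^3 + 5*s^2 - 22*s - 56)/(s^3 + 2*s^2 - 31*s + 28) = (s + 2)/(s - 1)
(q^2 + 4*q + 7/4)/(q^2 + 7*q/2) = (q + 1/2)/q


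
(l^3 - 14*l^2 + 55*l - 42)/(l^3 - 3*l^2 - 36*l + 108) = (l^2 - 8*l + 7)/(l^2 + 3*l - 18)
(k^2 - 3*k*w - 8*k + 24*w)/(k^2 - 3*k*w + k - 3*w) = (k - 8)/(k + 1)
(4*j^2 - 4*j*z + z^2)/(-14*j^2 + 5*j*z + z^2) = (-2*j + z)/(7*j + z)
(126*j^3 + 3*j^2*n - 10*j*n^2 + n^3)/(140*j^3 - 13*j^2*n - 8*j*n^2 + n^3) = (18*j^2 + 3*j*n - n^2)/(20*j^2 + j*n - n^2)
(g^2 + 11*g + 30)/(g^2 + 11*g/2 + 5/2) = 2*(g + 6)/(2*g + 1)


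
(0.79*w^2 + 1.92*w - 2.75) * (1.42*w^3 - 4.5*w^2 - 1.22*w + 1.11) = 1.1218*w^5 - 0.8286*w^4 - 13.5088*w^3 + 10.9095*w^2 + 5.4862*w - 3.0525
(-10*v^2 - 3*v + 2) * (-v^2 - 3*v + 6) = 10*v^4 + 33*v^3 - 53*v^2 - 24*v + 12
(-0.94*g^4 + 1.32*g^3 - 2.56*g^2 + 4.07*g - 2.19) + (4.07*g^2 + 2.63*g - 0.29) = -0.94*g^4 + 1.32*g^3 + 1.51*g^2 + 6.7*g - 2.48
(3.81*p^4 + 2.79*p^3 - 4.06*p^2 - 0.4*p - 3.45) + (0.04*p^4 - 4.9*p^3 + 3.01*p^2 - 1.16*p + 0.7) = 3.85*p^4 - 2.11*p^3 - 1.05*p^2 - 1.56*p - 2.75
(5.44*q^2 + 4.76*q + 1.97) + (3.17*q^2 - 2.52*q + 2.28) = 8.61*q^2 + 2.24*q + 4.25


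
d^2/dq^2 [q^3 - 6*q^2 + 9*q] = 6*q - 12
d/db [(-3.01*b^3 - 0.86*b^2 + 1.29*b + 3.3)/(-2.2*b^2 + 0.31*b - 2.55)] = (6.622*b^4 - 1.8662*b^3 + 25.5979*b^2 + 18.906*b - 4.3125)/(4.84*b^4 - 1.364*b^3 + 11.3161*b^2 - 1.581*b + 6.5025)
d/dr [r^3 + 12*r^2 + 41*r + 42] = 3*r^2 + 24*r + 41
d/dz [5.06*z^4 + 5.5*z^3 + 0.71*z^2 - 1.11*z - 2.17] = 20.24*z^3 + 16.5*z^2 + 1.42*z - 1.11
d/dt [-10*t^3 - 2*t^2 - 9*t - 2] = -30*t^2 - 4*t - 9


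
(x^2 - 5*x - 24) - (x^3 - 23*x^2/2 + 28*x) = -x^3 + 25*x^2/2 - 33*x - 24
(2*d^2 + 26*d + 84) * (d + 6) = 2*d^3 + 38*d^2 + 240*d + 504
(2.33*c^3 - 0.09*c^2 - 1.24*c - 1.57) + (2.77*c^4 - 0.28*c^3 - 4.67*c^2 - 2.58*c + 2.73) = 2.77*c^4 + 2.05*c^3 - 4.76*c^2 - 3.82*c + 1.16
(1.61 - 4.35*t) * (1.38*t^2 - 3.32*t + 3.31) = -6.003*t^3 + 16.6638*t^2 - 19.7437*t + 5.3291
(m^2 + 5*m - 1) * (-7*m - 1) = -7*m^3 - 36*m^2 + 2*m + 1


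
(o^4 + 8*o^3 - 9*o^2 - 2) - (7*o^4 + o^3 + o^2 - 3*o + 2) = -6*o^4 + 7*o^3 - 10*o^2 + 3*o - 4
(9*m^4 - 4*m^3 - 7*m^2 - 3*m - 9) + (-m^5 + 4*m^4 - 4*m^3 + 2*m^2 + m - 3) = -m^5 + 13*m^4 - 8*m^3 - 5*m^2 - 2*m - 12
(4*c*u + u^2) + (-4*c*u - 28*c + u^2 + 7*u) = -28*c + 2*u^2 + 7*u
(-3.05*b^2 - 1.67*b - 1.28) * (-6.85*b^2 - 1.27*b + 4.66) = 20.8925*b^4 + 15.313*b^3 - 3.3241*b^2 - 6.1566*b - 5.9648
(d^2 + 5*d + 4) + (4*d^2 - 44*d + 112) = 5*d^2 - 39*d + 116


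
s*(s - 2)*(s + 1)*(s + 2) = s^4 + s^3 - 4*s^2 - 4*s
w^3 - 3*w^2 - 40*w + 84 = (w - 7)*(w - 2)*(w + 6)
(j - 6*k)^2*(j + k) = j^3 - 11*j^2*k + 24*j*k^2 + 36*k^3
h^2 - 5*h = h*(h - 5)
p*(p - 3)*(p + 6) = p^3 + 3*p^2 - 18*p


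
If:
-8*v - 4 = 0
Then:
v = -1/2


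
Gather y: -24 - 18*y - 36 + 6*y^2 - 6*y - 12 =6*y^2 - 24*y - 72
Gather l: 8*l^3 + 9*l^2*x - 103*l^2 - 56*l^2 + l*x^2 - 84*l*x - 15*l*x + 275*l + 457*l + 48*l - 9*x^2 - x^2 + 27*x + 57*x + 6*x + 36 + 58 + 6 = 8*l^3 + l^2*(9*x - 159) + l*(x^2 - 99*x + 780) - 10*x^2 + 90*x + 100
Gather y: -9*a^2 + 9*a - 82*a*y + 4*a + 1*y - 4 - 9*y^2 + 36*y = -9*a^2 + 13*a - 9*y^2 + y*(37 - 82*a) - 4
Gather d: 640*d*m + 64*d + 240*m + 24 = d*(640*m + 64) + 240*m + 24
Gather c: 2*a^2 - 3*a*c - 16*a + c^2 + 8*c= 2*a^2 - 16*a + c^2 + c*(8 - 3*a)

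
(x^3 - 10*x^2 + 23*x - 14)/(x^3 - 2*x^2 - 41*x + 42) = (x - 2)/(x + 6)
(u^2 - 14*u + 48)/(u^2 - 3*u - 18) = (u - 8)/(u + 3)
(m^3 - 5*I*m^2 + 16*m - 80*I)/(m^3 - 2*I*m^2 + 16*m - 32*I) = (m - 5*I)/(m - 2*I)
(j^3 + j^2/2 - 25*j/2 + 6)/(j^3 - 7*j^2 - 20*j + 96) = (j - 1/2)/(j - 8)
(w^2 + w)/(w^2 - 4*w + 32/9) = 9*w*(w + 1)/(9*w^2 - 36*w + 32)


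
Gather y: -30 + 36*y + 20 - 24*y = 12*y - 10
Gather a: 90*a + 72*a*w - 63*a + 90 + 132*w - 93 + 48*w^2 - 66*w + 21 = a*(72*w + 27) + 48*w^2 + 66*w + 18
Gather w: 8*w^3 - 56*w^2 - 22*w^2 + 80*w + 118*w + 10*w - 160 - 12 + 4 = 8*w^3 - 78*w^2 + 208*w - 168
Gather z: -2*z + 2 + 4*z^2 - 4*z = 4*z^2 - 6*z + 2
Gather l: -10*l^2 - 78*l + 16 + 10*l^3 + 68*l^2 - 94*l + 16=10*l^3 + 58*l^2 - 172*l + 32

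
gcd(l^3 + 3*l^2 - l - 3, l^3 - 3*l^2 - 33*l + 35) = l - 1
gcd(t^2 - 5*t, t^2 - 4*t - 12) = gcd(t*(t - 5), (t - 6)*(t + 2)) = 1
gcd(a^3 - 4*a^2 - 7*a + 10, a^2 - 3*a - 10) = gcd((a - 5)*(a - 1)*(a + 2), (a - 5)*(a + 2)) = a^2 - 3*a - 10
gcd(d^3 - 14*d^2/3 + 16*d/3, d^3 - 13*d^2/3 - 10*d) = d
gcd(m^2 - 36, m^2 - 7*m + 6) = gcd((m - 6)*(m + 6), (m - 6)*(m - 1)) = m - 6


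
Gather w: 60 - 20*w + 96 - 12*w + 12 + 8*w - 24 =144 - 24*w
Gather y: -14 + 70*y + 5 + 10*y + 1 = 80*y - 8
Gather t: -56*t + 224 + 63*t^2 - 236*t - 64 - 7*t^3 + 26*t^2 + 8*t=-7*t^3 + 89*t^2 - 284*t + 160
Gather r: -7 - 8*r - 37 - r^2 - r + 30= -r^2 - 9*r - 14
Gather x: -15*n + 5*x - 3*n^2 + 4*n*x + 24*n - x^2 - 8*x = -3*n^2 + 9*n - x^2 + x*(4*n - 3)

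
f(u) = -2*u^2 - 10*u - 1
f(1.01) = -13.14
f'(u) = -4*u - 10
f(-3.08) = 10.83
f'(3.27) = -23.08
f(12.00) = -409.00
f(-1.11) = 7.64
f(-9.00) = -73.00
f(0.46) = -6.02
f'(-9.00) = 26.00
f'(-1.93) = -2.28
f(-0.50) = 3.50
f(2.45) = -37.50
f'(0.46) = -11.84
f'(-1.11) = -5.56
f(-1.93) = 10.85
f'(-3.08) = 2.32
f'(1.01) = -14.04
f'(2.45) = -19.80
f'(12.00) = -58.00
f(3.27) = -55.09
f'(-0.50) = -8.00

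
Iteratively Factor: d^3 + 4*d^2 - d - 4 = (d - 1)*(d^2 + 5*d + 4) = (d - 1)*(d + 1)*(d + 4)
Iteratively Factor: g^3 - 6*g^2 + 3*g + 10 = (g + 1)*(g^2 - 7*g + 10) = (g - 5)*(g + 1)*(g - 2)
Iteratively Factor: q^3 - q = (q + 1)*(q^2 - q) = q*(q + 1)*(q - 1)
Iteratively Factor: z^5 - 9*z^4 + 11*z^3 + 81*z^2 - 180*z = (z - 5)*(z^4 - 4*z^3 - 9*z^2 + 36*z) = (z - 5)*(z - 3)*(z^3 - z^2 - 12*z) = z*(z - 5)*(z - 3)*(z^2 - z - 12) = z*(z - 5)*(z - 4)*(z - 3)*(z + 3)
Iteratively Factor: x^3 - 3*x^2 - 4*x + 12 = (x + 2)*(x^2 - 5*x + 6) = (x - 3)*(x + 2)*(x - 2)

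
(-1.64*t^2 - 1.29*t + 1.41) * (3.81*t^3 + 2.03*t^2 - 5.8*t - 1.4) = -6.2484*t^5 - 8.2441*t^4 + 12.2654*t^3 + 12.6403*t^2 - 6.372*t - 1.974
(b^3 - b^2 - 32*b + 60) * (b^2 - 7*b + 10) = b^5 - 8*b^4 - 15*b^3 + 274*b^2 - 740*b + 600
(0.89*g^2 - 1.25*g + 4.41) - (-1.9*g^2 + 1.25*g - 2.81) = 2.79*g^2 - 2.5*g + 7.22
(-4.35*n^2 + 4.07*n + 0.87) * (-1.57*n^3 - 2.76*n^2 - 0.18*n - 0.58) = 6.8295*n^5 + 5.6161*n^4 - 11.8161*n^3 - 0.6108*n^2 - 2.5172*n - 0.5046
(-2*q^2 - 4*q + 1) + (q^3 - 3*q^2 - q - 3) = q^3 - 5*q^2 - 5*q - 2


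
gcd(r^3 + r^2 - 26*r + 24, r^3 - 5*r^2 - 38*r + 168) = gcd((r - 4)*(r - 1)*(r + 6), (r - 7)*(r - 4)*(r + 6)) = r^2 + 2*r - 24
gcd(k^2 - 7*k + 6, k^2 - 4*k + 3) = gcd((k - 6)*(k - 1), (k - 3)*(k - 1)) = k - 1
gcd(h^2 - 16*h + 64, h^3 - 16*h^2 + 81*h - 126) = 1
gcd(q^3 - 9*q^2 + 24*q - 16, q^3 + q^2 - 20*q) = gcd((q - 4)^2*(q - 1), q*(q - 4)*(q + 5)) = q - 4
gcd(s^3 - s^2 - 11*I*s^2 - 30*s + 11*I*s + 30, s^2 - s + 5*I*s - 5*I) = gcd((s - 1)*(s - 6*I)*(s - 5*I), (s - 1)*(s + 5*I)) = s - 1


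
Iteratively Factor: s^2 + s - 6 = (s - 2)*(s + 3)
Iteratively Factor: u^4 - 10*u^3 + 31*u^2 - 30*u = (u)*(u^3 - 10*u^2 + 31*u - 30) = u*(u - 2)*(u^2 - 8*u + 15) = u*(u - 5)*(u - 2)*(u - 3)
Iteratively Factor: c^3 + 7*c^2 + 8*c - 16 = (c - 1)*(c^2 + 8*c + 16) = (c - 1)*(c + 4)*(c + 4)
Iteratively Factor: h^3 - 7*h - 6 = (h + 1)*(h^2 - h - 6) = (h - 3)*(h + 1)*(h + 2)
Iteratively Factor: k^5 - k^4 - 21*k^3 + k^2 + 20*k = (k - 1)*(k^4 - 21*k^2 - 20*k) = (k - 1)*(k + 1)*(k^3 - k^2 - 20*k) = k*(k - 1)*(k + 1)*(k^2 - k - 20) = k*(k - 1)*(k + 1)*(k + 4)*(k - 5)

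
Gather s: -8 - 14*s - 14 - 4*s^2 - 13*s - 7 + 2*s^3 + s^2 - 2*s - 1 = 2*s^3 - 3*s^2 - 29*s - 30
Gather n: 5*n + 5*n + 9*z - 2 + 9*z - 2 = 10*n + 18*z - 4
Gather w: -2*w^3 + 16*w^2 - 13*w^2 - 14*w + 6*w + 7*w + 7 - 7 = -2*w^3 + 3*w^2 - w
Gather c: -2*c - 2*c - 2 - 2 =-4*c - 4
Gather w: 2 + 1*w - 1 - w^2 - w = 1 - w^2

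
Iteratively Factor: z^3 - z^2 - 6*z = (z)*(z^2 - z - 6) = z*(z + 2)*(z - 3)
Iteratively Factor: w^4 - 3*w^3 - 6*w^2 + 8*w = (w)*(w^3 - 3*w^2 - 6*w + 8) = w*(w - 1)*(w^2 - 2*w - 8) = w*(w - 1)*(w + 2)*(w - 4)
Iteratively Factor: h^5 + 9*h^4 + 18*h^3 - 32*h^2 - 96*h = (h + 4)*(h^4 + 5*h^3 - 2*h^2 - 24*h) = (h + 3)*(h + 4)*(h^3 + 2*h^2 - 8*h) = h*(h + 3)*(h + 4)*(h^2 + 2*h - 8) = h*(h - 2)*(h + 3)*(h + 4)*(h + 4)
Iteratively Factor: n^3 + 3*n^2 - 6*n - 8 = (n + 1)*(n^2 + 2*n - 8) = (n + 1)*(n + 4)*(n - 2)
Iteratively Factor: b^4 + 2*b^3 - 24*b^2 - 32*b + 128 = (b + 4)*(b^3 - 2*b^2 - 16*b + 32) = (b - 4)*(b + 4)*(b^2 + 2*b - 8) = (b - 4)*(b + 4)^2*(b - 2)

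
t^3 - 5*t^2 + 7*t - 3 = (t - 3)*(t - 1)^2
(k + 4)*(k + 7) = k^2 + 11*k + 28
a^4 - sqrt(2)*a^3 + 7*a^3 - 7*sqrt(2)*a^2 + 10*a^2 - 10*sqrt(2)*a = a*(a + 2)*(a + 5)*(a - sqrt(2))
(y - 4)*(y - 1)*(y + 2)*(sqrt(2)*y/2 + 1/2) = sqrt(2)*y^4/2 - 3*sqrt(2)*y^3/2 + y^3/2 - 3*sqrt(2)*y^2 - 3*y^2/2 - 3*y + 4*sqrt(2)*y + 4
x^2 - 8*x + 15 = (x - 5)*(x - 3)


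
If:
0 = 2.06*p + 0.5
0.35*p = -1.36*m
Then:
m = 0.06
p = -0.24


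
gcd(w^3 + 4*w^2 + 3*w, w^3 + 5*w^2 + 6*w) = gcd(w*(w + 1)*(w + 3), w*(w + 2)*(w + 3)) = w^2 + 3*w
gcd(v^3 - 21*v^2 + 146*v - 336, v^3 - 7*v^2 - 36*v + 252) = v^2 - 13*v + 42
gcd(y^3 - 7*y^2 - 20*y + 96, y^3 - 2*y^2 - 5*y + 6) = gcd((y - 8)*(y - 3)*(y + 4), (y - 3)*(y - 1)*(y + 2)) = y - 3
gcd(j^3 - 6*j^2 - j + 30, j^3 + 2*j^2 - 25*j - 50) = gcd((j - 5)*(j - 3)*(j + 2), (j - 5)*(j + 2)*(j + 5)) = j^2 - 3*j - 10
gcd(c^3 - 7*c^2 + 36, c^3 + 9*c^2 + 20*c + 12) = c + 2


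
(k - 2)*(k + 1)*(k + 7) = k^3 + 6*k^2 - 9*k - 14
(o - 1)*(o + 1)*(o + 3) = o^3 + 3*o^2 - o - 3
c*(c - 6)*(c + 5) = c^3 - c^2 - 30*c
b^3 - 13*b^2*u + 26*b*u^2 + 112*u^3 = (b - 8*u)*(b - 7*u)*(b + 2*u)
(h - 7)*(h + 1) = h^2 - 6*h - 7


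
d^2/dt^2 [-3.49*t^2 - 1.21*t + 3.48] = -6.98000000000000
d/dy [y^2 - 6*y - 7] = 2*y - 6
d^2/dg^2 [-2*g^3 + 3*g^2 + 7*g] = 6 - 12*g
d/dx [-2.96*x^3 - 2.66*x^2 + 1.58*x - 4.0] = -8.88*x^2 - 5.32*x + 1.58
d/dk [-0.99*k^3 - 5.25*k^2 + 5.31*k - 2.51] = -2.97*k^2 - 10.5*k + 5.31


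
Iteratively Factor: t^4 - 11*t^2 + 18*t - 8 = (t - 1)*(t^3 + t^2 - 10*t + 8) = (t - 2)*(t - 1)*(t^2 + 3*t - 4) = (t - 2)*(t - 1)^2*(t + 4)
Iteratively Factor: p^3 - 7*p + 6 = (p + 3)*(p^2 - 3*p + 2) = (p - 2)*(p + 3)*(p - 1)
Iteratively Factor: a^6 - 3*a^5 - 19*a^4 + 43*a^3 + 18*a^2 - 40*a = (a + 1)*(a^5 - 4*a^4 - 15*a^3 + 58*a^2 - 40*a) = a*(a + 1)*(a^4 - 4*a^3 - 15*a^2 + 58*a - 40) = a*(a - 2)*(a + 1)*(a^3 - 2*a^2 - 19*a + 20) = a*(a - 2)*(a + 1)*(a + 4)*(a^2 - 6*a + 5) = a*(a - 5)*(a - 2)*(a + 1)*(a + 4)*(a - 1)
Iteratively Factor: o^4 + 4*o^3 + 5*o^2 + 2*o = (o + 2)*(o^3 + 2*o^2 + o) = o*(o + 2)*(o^2 + 2*o + 1) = o*(o + 1)*(o + 2)*(o + 1)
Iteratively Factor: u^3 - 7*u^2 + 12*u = (u - 4)*(u^2 - 3*u) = (u - 4)*(u - 3)*(u)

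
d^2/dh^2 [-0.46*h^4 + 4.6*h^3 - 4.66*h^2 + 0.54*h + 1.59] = -5.52*h^2 + 27.6*h - 9.32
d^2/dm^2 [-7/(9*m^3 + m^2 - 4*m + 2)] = 14*((27*m + 1)*(9*m^3 + m^2 - 4*m + 2) - (27*m^2 + 2*m - 4)^2)/(9*m^3 + m^2 - 4*m + 2)^3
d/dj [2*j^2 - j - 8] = 4*j - 1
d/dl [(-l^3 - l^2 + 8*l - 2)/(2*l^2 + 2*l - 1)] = (-2*l^4 - 4*l^3 - 15*l^2 + 10*l - 4)/(4*l^4 + 8*l^3 - 4*l + 1)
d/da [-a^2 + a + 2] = 1 - 2*a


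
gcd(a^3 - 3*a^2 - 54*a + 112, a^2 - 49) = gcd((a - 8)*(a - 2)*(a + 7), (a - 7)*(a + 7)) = a + 7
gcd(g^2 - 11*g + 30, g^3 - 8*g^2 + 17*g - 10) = g - 5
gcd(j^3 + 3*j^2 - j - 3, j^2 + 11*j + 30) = 1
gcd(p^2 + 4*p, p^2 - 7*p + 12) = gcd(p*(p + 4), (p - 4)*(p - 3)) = 1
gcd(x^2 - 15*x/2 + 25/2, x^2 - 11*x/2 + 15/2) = x - 5/2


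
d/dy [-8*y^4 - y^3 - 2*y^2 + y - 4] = -32*y^3 - 3*y^2 - 4*y + 1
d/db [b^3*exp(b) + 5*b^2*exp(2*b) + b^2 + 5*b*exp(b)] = b^3*exp(b) + 10*b^2*exp(2*b) + 3*b^2*exp(b) + 10*b*exp(2*b) + 5*b*exp(b) + 2*b + 5*exp(b)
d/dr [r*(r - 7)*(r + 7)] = 3*r^2 - 49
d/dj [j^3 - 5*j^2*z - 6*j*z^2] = 3*j^2 - 10*j*z - 6*z^2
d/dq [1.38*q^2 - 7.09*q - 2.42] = 2.76*q - 7.09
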